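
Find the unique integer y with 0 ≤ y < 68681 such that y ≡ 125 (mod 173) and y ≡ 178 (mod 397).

173⁻¹ mod 397: 173*179 ≡ 1 (mod 397), so 173⁻¹ ≡ 179.
y = 125 + 173*((178 − 125)*179 mod 397) = 125 + 173*356 = 61713.
Check: 61713 mod 173 = 125, 61713 mod 397 = 178. ✓

61713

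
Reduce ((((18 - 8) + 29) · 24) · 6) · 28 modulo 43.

40

18 - 8 = 10
10 + 29 = 39
39 · 24 = 936 ≡ 33 (mod 43)
33 · 6 = 198 ≡ 26 (mod 43)
26 · 28 = 728 ≡ 40 (mod 43)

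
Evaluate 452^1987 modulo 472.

Compute successive squares:
452^1 ≡ 452 (mod 472)
452^2 ≡ 452^2 = 204304 ≡ 400 (mod 472)
452^4 ≡ 400^2 = 160000 ≡ 464 (mod 472)
452^8 ≡ 464^2 = 215296 ≡ 64 (mod 472)
452^16 ≡ 64^2 = 4096 ≡ 320 (mod 472)
452^32 ≡ 320^2 = 102400 ≡ 448 (mod 472)
452^64 ≡ 448^2 = 200704 ≡ 104 (mod 472)
452^128 ≡ 104^2 = 10816 ≡ 432 (mod 472)
452^256 ≡ 432^2 = 186624 ≡ 184 (mod 472)
452^512 ≡ 184^2 = 33856 ≡ 344 (mod 472)
452^1024 ≡ 344^2 = 118336 ≡ 336 (mod 472)
452^1987 = 452^1024 * 452^512 * 452^256 * 452^128 * 452^64 * 452^2 * 452^1 ≡ 336 * 344 * 184 * 432 * 104 * 400 * 452 (mod 472).
Accumulate the product:
336 * 344 = 115584 ≡ 416
416 * 184 = 76544 ≡ 80
80 * 432 = 34560 ≡ 104
104 * 104 = 10816 ≡ 432
432 * 400 = 172800 ≡ 48
48 * 452 = 21696 ≡ 456

456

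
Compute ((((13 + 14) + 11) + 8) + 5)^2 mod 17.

13 + 14 = 27 ≡ 10 (mod 17)
10 + 11 = 21 ≡ 4 (mod 17)
4 + 8 = 12
12 + 5 = 17 ≡ 0 (mod 17)
(0)^2 ≡ 0 (mod 17)

0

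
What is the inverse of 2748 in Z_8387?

By the extended Euclidean algorithm:
8387 = 3×2748 + 143
2748 = 19×143 + 31
143 = 4×31 + 19
31 = 1×19 + 12
19 = 1×12 + 7
12 = 1×7 + 5
7 = 1×5 + 2
5 = 2×2 + 1
2 = 2×1 + 0
gcd(2748, 8387) = 1, so the inverse exists.
Back-substitute for 1:
1 = 1×5 − 2×2
  = −2×7 + 3×5
  = 3×12 − 5×7
  = −5×19 + 8×12
  = 8×31 − 13×19
  = −13×143 + 60×31
  = 60×2748 − 1153×143
  = −1153×8387 + 3519×2748
So 2748⁻¹ ≡ 3519 (mod 8387).

3519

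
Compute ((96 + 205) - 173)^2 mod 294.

214

96 + 205 = 301 ≡ 7 (mod 294)
7 - 173 = -166 ≡ 128 (mod 294)
(128)^2 ≡ 214 (mod 294)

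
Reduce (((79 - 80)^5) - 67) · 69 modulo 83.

79 - 80 = -1 ≡ 82 (mod 83)
(82)^5 ≡ 82 (mod 83)
82 - 67 = 15
15 · 69 = 1035 ≡ 39 (mod 83)

39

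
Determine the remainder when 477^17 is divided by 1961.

1378

17 in binary is 10001, i.e. 17 = 16 + 1.
477^1 ≡ 477 (mod 1961)
477^2 ≡ 477^2 = 227529 ≡ 53 (mod 1961)
477^4 ≡ 53^2 = 2809 ≡ 848 (mod 1961)
477^8 ≡ 848^2 = 719104 ≡ 1378 (mod 1961)
477^16 ≡ 1378^2 = 1898884 ≡ 636 (mod 1961)
477^17 = 477^16 · 477^1 ≡ 636 · 477 (mod 1961).
636 · 477 = 303372 ≡ 1378 (mod 1961).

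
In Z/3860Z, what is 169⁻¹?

3860 = 22×169 + 142
169 = 1×142 + 27
142 = 5×27 + 7
27 = 3×7 + 6
7 = 1×6 + 1
6 = 6×1 + 0
gcd(169, 3860) = 1, so the inverse exists.
Bézout: 1 = 25×3860 − 571×169.
So 169⁻¹ ≡ −571 ≡ 3289 (mod 3860).

3289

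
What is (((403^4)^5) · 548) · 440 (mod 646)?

(403)^4 ≡ 47 (mod 646)
(47)^5 ≡ 149 (mod 646)
149 · 548 = 81652 ≡ 256 (mod 646)
256 · 440 = 112640 ≡ 236 (mod 646)

236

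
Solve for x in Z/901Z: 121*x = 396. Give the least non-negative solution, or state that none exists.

gcd(121, 901) = 1, so a unique solution mod 901 exists.
121⁻¹ ≡ 417 (mod 901).
x ≡ 417*396 ≡ 249 (mod 901).

249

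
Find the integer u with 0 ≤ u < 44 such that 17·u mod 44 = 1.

By the extended Euclidean algorithm:
44 = 2·17 + 10
17 = 1·10 + 7
10 = 1·7 + 3
7 = 2·3 + 1
3 = 3·1 + 0
gcd(17, 44) = 1, so the inverse exists.
Bézout: 1 = −5·44 + 13·17.
So 17⁻¹ ≡ 13 (mod 44).

13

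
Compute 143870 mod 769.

67

143870 = 187×769 + 67, so 143870 ≡ 67 (mod 769).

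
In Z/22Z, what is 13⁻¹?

22 = 1×13 + 9
13 = 1×9 + 4
9 = 2×4 + 1
4 = 4×1 + 0
gcd(13, 22) = 1, so the inverse exists.
Bézout: 1 = 3×22 − 5×13.
So 13⁻¹ ≡ −5 ≡ 17 (mod 22).

17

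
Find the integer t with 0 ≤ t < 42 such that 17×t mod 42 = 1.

5

Run the extended Euclidean algorithm:
42 = 2*17 + 8
17 = 2*8 + 1
8 = 8*1 + 0
gcd(17, 42) = 1, so the inverse exists.
Bézout: 1 = −2*42 + 5*17.
So 17⁻¹ ≡ 5 (mod 42).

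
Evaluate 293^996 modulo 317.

Compute successive squares:
293^1 ≡ 293 (mod 317)
293^2 ≡ 293^2 = 85849 ≡ 259 (mod 317)
293^4 ≡ 259^2 = 67081 ≡ 194 (mod 317)
293^8 ≡ 194^2 = 37636 ≡ 230 (mod 317)
293^16 ≡ 230^2 = 52900 ≡ 278 (mod 317)
293^32 ≡ 278^2 = 77284 ≡ 253 (mod 317)
293^64 ≡ 253^2 = 64009 ≡ 292 (mod 317)
293^128 ≡ 292^2 = 85264 ≡ 308 (mod 317)
293^256 ≡ 308^2 = 94864 ≡ 81 (mod 317)
293^512 ≡ 81^2 = 6561 ≡ 221 (mod 317)
293^996 = 293^512 * 293^256 * 293^128 * 293^64 * 293^32 * 293^4 ≡ 221 * 81 * 308 * 292 * 253 * 194 (mod 317).
Accumulate the product:
221 * 81 = 17901 ≡ 149
149 * 308 = 45892 ≡ 244
244 * 292 = 71248 ≡ 240
240 * 253 = 60720 ≡ 173
173 * 194 = 33562 ≡ 277

277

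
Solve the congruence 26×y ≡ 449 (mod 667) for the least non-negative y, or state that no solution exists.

gcd(26, 667) = 1, so a unique solution mod 667 exists.
26⁻¹ ≡ 77 (mod 667).
y ≡ 77×449 ≡ 556 (mod 667).

556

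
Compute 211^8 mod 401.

By square-and-multiply:
211^1 ≡ 211 (mod 401)
211^2 ≡ 211^2 = 44521 ≡ 10 (mod 401)
211^4 ≡ 10^2 = 100 (mod 401)
211^8 ≡ 100^2 = 10000 ≡ 376 (mod 401)
So 211^8 ≡ 376 (mod 401).

376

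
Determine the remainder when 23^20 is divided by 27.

20 in binary is 10100, i.e. 20 = 16 + 4.
23^1 ≡ 23 (mod 27)
23^2 ≡ 23^2 = 529 ≡ 16 (mod 27)
23^4 ≡ 16^2 = 256 ≡ 13 (mod 27)
23^8 ≡ 13^2 = 169 ≡ 7 (mod 27)
23^16 ≡ 7^2 = 49 ≡ 22 (mod 27)
23^20 = 23^16 * 23^4 ≡ 22 * 13 (mod 27).
22 * 13 = 286 ≡ 16 (mod 27).

16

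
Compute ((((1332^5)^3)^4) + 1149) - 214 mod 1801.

(1332)^5 ≡ 126 (mod 1801)
(126)^3 ≡ 1266 (mod 1801)
(1266)^4 ≡ 1747 (mod 1801)
1747 + 1149 = 2896 ≡ 1095 (mod 1801)
1095 - 214 = 881

881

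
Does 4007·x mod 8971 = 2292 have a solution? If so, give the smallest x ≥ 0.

gcd(4007, 8971) = 1, so a unique solution mod 8971 exists.
4007⁻¹ ≡ 7668 (mod 8971).
x ≡ 7668·2292 ≡ 867 (mod 8971).

867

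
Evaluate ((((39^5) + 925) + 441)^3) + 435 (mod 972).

(39)^5 ≡ 243 (mod 972)
243 + 925 = 1168 ≡ 196 (mod 972)
196 + 441 = 637
(637)^3 ≡ 613 (mod 972)
613 + 435 = 1048 ≡ 76 (mod 972)

76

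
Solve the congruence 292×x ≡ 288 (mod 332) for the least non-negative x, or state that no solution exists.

26

gcd(292, 332) = 4, and 4 | 288, so solutions exist.
Divide through by 4: 73×x ≡ 72 (mod 83).
73⁻¹ ≡ 58 (mod 83).
x ≡ 58×72 ≡ 26 (mod 83).
The smallest non-negative solution is x = 26.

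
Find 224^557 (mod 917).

By square-and-multiply:
557 in binary is 1000101101, i.e. 557 = 512 + 32 + 8 + 4 + 1.
224^1 ≡ 224 (mod 917)
224^2 ≡ 224^2 = 50176 ≡ 658 (mod 917)
224^4 ≡ 658^2 = 432964 ≡ 140 (mod 917)
224^8 ≡ 140^2 = 19600 ≡ 343 (mod 917)
224^16 ≡ 343^2 = 117649 ≡ 273 (mod 917)
224^32 ≡ 273^2 = 74529 ≡ 252 (mod 917)
224^64 ≡ 252^2 = 63504 ≡ 231 (mod 917)
224^128 ≡ 231^2 = 53361 ≡ 175 (mod 917)
224^256 ≡ 175^2 = 30625 ≡ 364 (mod 917)
224^512 ≡ 364^2 = 132496 ≡ 448 (mod 917)
224^557 = 224^512 × 224^32 × 224^8 × 224^4 × 224^1 ≡ 448 × 252 × 343 × 140 × 224 (mod 917).
Accumulate the product:
448 × 252 = 112896 ≡ 105
105 × 343 = 36015 ≡ 252
252 × 140 = 35280 ≡ 434
434 × 224 = 97216 ≡ 14

14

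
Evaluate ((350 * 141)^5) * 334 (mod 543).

350 * 141 = 49350 ≡ 480 (mod 543)
(480)^5 ≡ 213 (mod 543)
213 * 334 = 71142 ≡ 9 (mod 543)

9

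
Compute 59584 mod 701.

59584 = 84*701 + 700, so 59584 ≡ 700 (mod 701).

700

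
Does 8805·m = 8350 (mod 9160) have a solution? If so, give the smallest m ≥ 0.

gcd(8805, 9160) = 5, and 5 | 8350, so solutions exist.
Divide through by 5: 1761·m = 1670 (mod 1832).
1761⁻¹ ≡ 129 (mod 1832).
m ≡ 129·1670 ≡ 1086 (mod 1832).
The smallest non-negative solution is m = 1086.

1086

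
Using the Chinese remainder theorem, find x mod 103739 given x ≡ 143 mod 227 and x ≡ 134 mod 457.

227⁻¹ mod 457: 227·304 ≡ 1 (mod 457), so 227⁻¹ ≡ 304.
x = 143 + 227·((134 − 143)·304 mod 457) = 143 + 227·6 = 1505.

1505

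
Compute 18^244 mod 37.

34

By square-and-multiply:
244 in binary is 11110100, i.e. 244 = 128 + 64 + 32 + 16 + 4.
18^1 ≡ 18 (mod 37)
18^2 ≡ 18^2 = 324 ≡ 28 (mod 37)
18^4 ≡ 28^2 = 784 ≡ 7 (mod 37)
18^8 ≡ 7^2 = 49 ≡ 12 (mod 37)
18^16 ≡ 12^2 = 144 ≡ 33 (mod 37)
18^32 ≡ 33^2 = 1089 ≡ 16 (mod 37)
18^64 ≡ 16^2 = 256 ≡ 34 (mod 37)
18^128 ≡ 34^2 = 1156 ≡ 9 (mod 37)
18^244 = 18^128 × 18^64 × 18^32 × 18^16 × 18^4 ≡ 9 × 34 × 16 × 33 × 7 (mod 37).
Accumulate the product:
9 × 34 = 306 ≡ 10
10 × 16 = 160 ≡ 12
12 × 33 = 396 ≡ 26
26 × 7 = 182 ≡ 34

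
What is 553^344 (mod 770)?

Using repeated squaring:
344 in binary is 101011000, i.e. 344 = 256 + 64 + 16 + 8.
553^1 ≡ 553 (mod 770)
553^2 ≡ 553^2 = 305809 ≡ 119 (mod 770)
553^4 ≡ 119^2 = 14161 ≡ 301 (mod 770)
553^8 ≡ 301^2 = 90601 ≡ 511 (mod 770)
553^16 ≡ 511^2 = 261121 ≡ 91 (mod 770)
553^32 ≡ 91^2 = 8281 ≡ 581 (mod 770)
553^64 ≡ 581^2 = 337561 ≡ 301 (mod 770)
553^128 ≡ 301^2 = 90601 ≡ 511 (mod 770)
553^256 ≡ 511^2 = 261121 ≡ 91 (mod 770)
553^344 = 553^256 × 553^64 × 553^16 × 553^8 ≡ 91 × 301 × 91 × 511 (mod 770).
Accumulate the product:
91 × 301 = 27391 ≡ 441
441 × 91 = 40131 ≡ 91
91 × 511 = 46501 ≡ 301

301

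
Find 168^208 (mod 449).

208 in binary is 11010000, i.e. 208 = 128 + 64 + 16.
168^1 ≡ 168 (mod 449)
168^2 ≡ 168^2 = 28224 ≡ 386 (mod 449)
168^4 ≡ 386^2 = 148996 ≡ 377 (mod 449)
168^8 ≡ 377^2 = 142129 ≡ 245 (mod 449)
168^16 ≡ 245^2 = 60025 ≡ 308 (mod 449)
168^32 ≡ 308^2 = 94864 ≡ 125 (mod 449)
168^64 ≡ 125^2 = 15625 ≡ 359 (mod 449)
168^128 ≡ 359^2 = 128881 ≡ 18 (mod 449)
168^208 = 168^128 × 168^64 × 168^16 ≡ 18 × 359 × 308 (mod 449).
Accumulate the product:
18 × 359 = 6462 ≡ 176
176 × 308 = 54208 ≡ 328

328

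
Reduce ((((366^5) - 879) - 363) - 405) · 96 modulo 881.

873

(366)^5 ≡ 252 (mod 881)
252 - 879 = -627 ≡ 254 (mod 881)
254 - 363 = -109 ≡ 772 (mod 881)
772 - 405 = 367
367 · 96 = 35232 ≡ 873 (mod 881)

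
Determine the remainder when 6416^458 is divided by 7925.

458 in binary is 111001010, i.e. 458 = 256 + 128 + 64 + 8 + 2.
6416^1 ≡ 6416 (mod 7925)
6416^2 ≡ 6416^2 = 41165056 ≡ 2606 (mod 7925)
6416^4 ≡ 2606^2 = 6791236 ≡ 7436 (mod 7925)
6416^8 ≡ 7436^2 = 55294096 ≡ 1371 (mod 7925)
6416^16 ≡ 1371^2 = 1879641 ≡ 1416 (mod 7925)
6416^32 ≡ 1416^2 = 2005056 ≡ 31 (mod 7925)
6416^64 ≡ 31^2 = 961 (mod 7925)
6416^128 ≡ 961^2 = 923521 ≡ 4221 (mod 7925)
6416^256 ≡ 4221^2 = 17816841 ≡ 1441 (mod 7925)
6416^458 = 6416^256 · 6416^128 · 6416^64 · 6416^8 · 6416^2 ≡ 1441 · 4221 · 961 · 1371 · 2606 (mod 7925).
Accumulate the product:
1441 · 4221 = 6082461 ≡ 3986
3986 · 961 = 3830546 ≡ 2771
2771 · 1371 = 3799041 ≡ 2966
2966 · 2606 = 7729396 ≡ 2521

2521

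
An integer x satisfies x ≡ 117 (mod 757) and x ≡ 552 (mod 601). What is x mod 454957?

757⁻¹ mod 601: 757×366 ≡ 1 (mod 601), so 757⁻¹ ≡ 366.
x = 117 + 757×((552 − 117)×366 mod 601) = 117 + 757×546 = 413439.
Check: 413439 mod 757 = 117, 413439 mod 601 = 552. ✓

413439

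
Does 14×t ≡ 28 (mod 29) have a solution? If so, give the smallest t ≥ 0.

gcd(14, 29) = 1, so a unique solution mod 29 exists.
14⁻¹ ≡ 27 (mod 29).
t ≡ 27×28 ≡ 2 (mod 29).

2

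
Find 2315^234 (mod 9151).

By square-and-multiply:
234 in binary is 11101010, i.e. 234 = 128 + 64 + 32 + 8 + 2.
2315^1 ≡ 2315 (mod 9151)
2315^2 ≡ 2315^2 = 5359225 ≡ 5890 (mod 9151)
2315^4 ≡ 5890^2 = 34692100 ≡ 659 (mod 9151)
2315^8 ≡ 659^2 = 434281 ≡ 4184 (mod 9151)
2315^16 ≡ 4184^2 = 17505856 ≡ 9144 (mod 9151)
2315^32 ≡ 9144^2 = 83612736 ≡ 49 (mod 9151)
2315^64 ≡ 49^2 = 2401 (mod 9151)
2315^128 ≡ 2401^2 = 5764801 ≡ 8822 (mod 9151)
2315^234 = 2315^128 * 2315^64 * 2315^32 * 2315^8 * 2315^2 ≡ 8822 * 2401 * 49 * 4184 * 5890 (mod 9151).
Accumulate the product:
8822 * 2401 = 21181622 ≡ 6208
6208 * 49 = 304192 ≡ 2209
2209 * 4184 = 9242456 ≡ 9097
9097 * 5890 = 53581330 ≡ 2225

2225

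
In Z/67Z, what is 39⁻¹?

Apply the Euclidean algorithm and back-substitute:
67 = 1×39 + 28
39 = 1×28 + 11
28 = 2×11 + 6
11 = 1×6 + 5
6 = 1×5 + 1
5 = 5×1 + 0
gcd(39, 67) = 1, so the inverse exists.
Back-substitute for 1:
1 = 1×6 − 1×5
  = −1×11 + 2×6
  = 2×28 − 5×11
  = −5×39 + 7×28
  = 7×67 − 12×39
So 39⁻¹ ≡ −12 ≡ 55 (mod 67).

55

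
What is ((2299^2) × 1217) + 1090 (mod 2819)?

(2299)^2 ≡ 2595 (mod 2819)
2595 × 1217 = 3158115 ≡ 835 (mod 2819)
835 + 1090 = 1925

1925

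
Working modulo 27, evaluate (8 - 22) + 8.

21

8 - 22 = -14 ≡ 13 (mod 27)
13 + 8 = 21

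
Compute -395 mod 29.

-395 = -14*29 + 11, so -395 ≡ 11 (mod 29).

11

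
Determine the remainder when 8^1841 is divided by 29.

Compute successive squares:
1841 in binary is 11100110001, i.e. 1841 = 1024 + 512 + 256 + 32 + 16 + 1.
8^1 ≡ 8 (mod 29)
8^2 ≡ 8^2 = 64 ≡ 6 (mod 29)
8^4 ≡ 6^2 = 36 ≡ 7 (mod 29)
8^8 ≡ 7^2 = 49 ≡ 20 (mod 29)
8^16 ≡ 20^2 = 400 ≡ 23 (mod 29)
8^32 ≡ 23^2 = 529 ≡ 7 (mod 29)
8^64 ≡ 7^2 = 49 ≡ 20 (mod 29)
8^128 ≡ 20^2 = 400 ≡ 23 (mod 29)
8^256 ≡ 23^2 = 529 ≡ 7 (mod 29)
8^512 ≡ 7^2 = 49 ≡ 20 (mod 29)
8^1024 ≡ 20^2 = 400 ≡ 23 (mod 29)
8^1841 = 8^1024 × 8^512 × 8^256 × 8^32 × 8^16 × 8^1 ≡ 23 × 20 × 7 × 7 × 23 × 8 (mod 29).
Accumulate the product:
23 × 20 = 460 ≡ 25
25 × 7 = 175 ≡ 1
1 × 7 = 7
7 × 23 = 161 ≡ 16
16 × 8 = 128 ≡ 12

12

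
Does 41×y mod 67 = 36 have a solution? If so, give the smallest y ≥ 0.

gcd(41, 67) = 1, so a unique solution mod 67 exists.
41⁻¹ ≡ 18 (mod 67).
y ≡ 18×36 ≡ 45 (mod 67).

45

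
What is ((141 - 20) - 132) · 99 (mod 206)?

141 - 20 = 121
121 - 132 = -11 ≡ 195 (mod 206)
195 · 99 = 19305 ≡ 147 (mod 206)

147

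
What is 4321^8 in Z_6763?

4321^1 ≡ 4321 (mod 6763)
4321^2 ≡ 4321^2 = 18671041 ≡ 5161 (mod 6763)
4321^4 ≡ 5161^2 = 26635921 ≡ 3227 (mod 6763)
4321^8 ≡ 3227^2 = 10413529 ≡ 5272 (mod 6763)
So 4321^8 ≡ 5272 (mod 6763).

5272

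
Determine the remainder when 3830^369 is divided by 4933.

3830^1 ≡ 3830 (mod 4933)
3830^2 ≡ 3830^2 = 14668900 ≡ 3091 (mod 4933)
3830^4 ≡ 3091^2 = 9554281 ≡ 3993 (mod 4933)
3830^8 ≡ 3993^2 = 15944049 ≡ 593 (mod 4933)
3830^16 ≡ 593^2 = 351649 ≡ 1406 (mod 4933)
3830^32 ≡ 1406^2 = 1976836 ≡ 3636 (mod 4933)
3830^64 ≡ 3636^2 = 13220496 ≡ 56 (mod 4933)
3830^128 ≡ 56^2 = 3136 (mod 4933)
3830^256 ≡ 3136^2 = 9834496 ≡ 3027 (mod 4933)
3830^369 = 3830^256 · 3830^64 · 3830^32 · 3830^16 · 3830^1 ≡ 3027 · 56 · 3636 · 1406 · 3830 (mod 4933).
Accumulate the product:
3027 · 56 = 169512 ≡ 1790
1790 · 3636 = 6508440 ≡ 1813
1813 · 1406 = 2549078 ≡ 3650
3650 · 3830 = 13979500 ≡ 4311

4311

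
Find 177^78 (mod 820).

78 in binary is 1001110, i.e. 78 = 64 + 8 + 4 + 2.
177^1 ≡ 177 (mod 820)
177^2 ≡ 177^2 = 31329 ≡ 169 (mod 820)
177^4 ≡ 169^2 = 28561 ≡ 681 (mod 820)
177^8 ≡ 681^2 = 463761 ≡ 461 (mod 820)
177^16 ≡ 461^2 = 212521 ≡ 141 (mod 820)
177^32 ≡ 141^2 = 19881 ≡ 201 (mod 820)
177^64 ≡ 201^2 = 40401 ≡ 221 (mod 820)
177^78 = 177^64 × 177^8 × 177^4 × 177^2 ≡ 221 × 461 × 681 × 169 (mod 820).
Accumulate the product:
221 × 461 = 101881 ≡ 201
201 × 681 = 136881 ≡ 761
761 × 169 = 128609 ≡ 689

689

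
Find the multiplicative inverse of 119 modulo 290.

290 = 2·119 + 52
119 = 2·52 + 15
52 = 3·15 + 7
15 = 2·7 + 1
7 = 7·1 + 0
gcd(119, 290) = 1, so the inverse exists.
Back-substitute for 1:
1 = 1·15 − 2·7
  = −2·52 + 7·15
  = 7·119 − 16·52
  = −16·290 + 39·119
So 119⁻¹ ≡ 39 (mod 290).

39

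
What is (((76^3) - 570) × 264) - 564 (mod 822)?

(76)^3 ≡ 28 (mod 822)
28 - 570 = -542 ≡ 280 (mod 822)
280 × 264 = 73920 ≡ 762 (mod 822)
762 - 564 = 198

198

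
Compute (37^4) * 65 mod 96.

(37)^4 ≡ 49 (mod 96)
49 * 65 = 3185 ≡ 17 (mod 96)

17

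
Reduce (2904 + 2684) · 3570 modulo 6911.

4014

2904 + 2684 = 5588
5588 · 3570 = 19949160 ≡ 4014 (mod 6911)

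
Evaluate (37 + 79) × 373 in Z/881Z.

37 + 79 = 116
116 × 373 = 43268 ≡ 99 (mod 881)

99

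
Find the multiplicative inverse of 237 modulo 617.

617 = 2×237 + 143
237 = 1×143 + 94
143 = 1×94 + 49
94 = 1×49 + 45
49 = 1×45 + 4
45 = 11×4 + 1
4 = 4×1 + 0
gcd(237, 617) = 1, so the inverse exists.
Back-substitute for 1:
1 = 1×45 − 11×4
  = −11×49 + 12×45
  = 12×94 − 23×49
  = −23×143 + 35×94
  = 35×237 − 58×143
  = −58×617 + 151×237
So 237⁻¹ ≡ 151 (mod 617).

151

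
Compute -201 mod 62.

47

-201 = -4·62 + 47, so -201 ≡ 47 (mod 62).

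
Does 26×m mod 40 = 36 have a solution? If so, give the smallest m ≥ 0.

gcd(26, 40) = 2, and 2 | 36, so solutions exist.
Divide through by 2: 13×m ≡ 18 (mod 20).
13⁻¹ ≡ 17 (mod 20).
m ≡ 17×18 ≡ 6 (mod 20).
The smallest non-negative solution is m = 6.

6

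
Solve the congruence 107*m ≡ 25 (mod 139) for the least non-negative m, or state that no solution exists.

47

gcd(107, 139) = 1, so a unique solution mod 139 exists.
107⁻¹ ≡ 13 (mod 139).
m ≡ 13*25 ≡ 47 (mod 139).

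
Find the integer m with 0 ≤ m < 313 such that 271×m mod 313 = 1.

231

313 = 1·271 + 42
271 = 6·42 + 19
42 = 2·19 + 4
19 = 4·4 + 3
4 = 1·3 + 1
3 = 3·1 + 0
gcd(271, 313) = 1, so the inverse exists.
Back-substitute for 1:
1 = 1·4 − 1·3
  = −1·19 + 5·4
  = 5·42 − 11·19
  = −11·271 + 71·42
  = 71·313 − 82·271
So 271⁻¹ ≡ −82 ≡ 231 (mod 313).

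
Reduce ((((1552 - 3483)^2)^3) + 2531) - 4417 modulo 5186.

2239

1552 - 3483 = -1931 ≡ 3255 (mod 5186)
(3255)^2 ≡ 27 (mod 5186)
(27)^3 ≡ 4125 (mod 5186)
4125 + 2531 = 6656 ≡ 1470 (mod 5186)
1470 - 4417 = -2947 ≡ 2239 (mod 5186)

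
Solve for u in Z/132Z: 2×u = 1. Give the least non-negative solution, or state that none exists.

no solution

gcd(2, 132) = 2, and 2 does not divide 1.
So the congruence has no solution.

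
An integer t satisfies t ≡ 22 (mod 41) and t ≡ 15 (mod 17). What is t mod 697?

678

41⁻¹ mod 17: 41*5 ≡ 1 (mod 17), so 41⁻¹ ≡ 5.
t = 22 + 41*((15 − 22)*5 mod 17) = 22 + 41*16 = 678.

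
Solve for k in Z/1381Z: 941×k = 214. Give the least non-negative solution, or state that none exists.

169

gcd(941, 1381) = 1, so a unique solution mod 1381 exists.
941⁻¹ ≡ 317 (mod 1381).
k ≡ 317×214 ≡ 169 (mod 1381).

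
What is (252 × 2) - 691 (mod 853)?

666

252 × 2 = 504
504 - 691 = -187 ≡ 666 (mod 853)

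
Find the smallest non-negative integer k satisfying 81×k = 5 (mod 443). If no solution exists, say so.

11

gcd(81, 443) = 1, so a unique solution mod 443 exists.
81⁻¹ ≡ 268 (mod 443).
k ≡ 268×5 ≡ 11 (mod 443).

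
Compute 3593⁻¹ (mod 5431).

Apply the Euclidean algorithm and back-substitute:
5431 = 1*3593 + 1838
3593 = 1*1838 + 1755
1838 = 1*1755 + 83
1755 = 21*83 + 12
83 = 6*12 + 11
12 = 1*11 + 1
11 = 11*1 + 0
gcd(3593, 5431) = 1, so the inverse exists.
Bézout: 1 = −303*5431 + 458*3593.
So 3593⁻¹ ≡ 458 (mod 5431).

458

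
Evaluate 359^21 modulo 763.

477

Compute successive squares:
359^1 ≡ 359 (mod 763)
359^2 ≡ 359^2 = 128881 ≡ 697 (mod 763)
359^4 ≡ 697^2 = 485809 ≡ 541 (mod 763)
359^8 ≡ 541^2 = 292681 ≡ 452 (mod 763)
359^16 ≡ 452^2 = 204304 ≡ 583 (mod 763)
359^21 = 359^16 × 359^4 × 359^1 ≡ 583 × 541 × 359 (mod 763).
Accumulate the product:
583 × 541 = 315403 ≡ 284
284 × 359 = 101956 ≡ 477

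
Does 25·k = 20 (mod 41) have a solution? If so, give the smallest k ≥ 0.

gcd(25, 41) = 1, so a unique solution mod 41 exists.
25⁻¹ ≡ 23 (mod 41).
k ≡ 23·20 ≡ 9 (mod 41).

9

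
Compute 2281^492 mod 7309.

7144

By square-and-multiply:
492 in binary is 111101100, i.e. 492 = 256 + 128 + 64 + 32 + 8 + 4.
2281^1 ≡ 2281 (mod 7309)
2281^2 ≡ 2281^2 = 5202961 ≡ 6262 (mod 7309)
2281^4 ≡ 6262^2 = 39212644 ≡ 7168 (mod 7309)
2281^8 ≡ 7168^2 = 51380224 ≡ 5263 (mod 7309)
2281^16 ≡ 5263^2 = 27699169 ≡ 5368 (mod 7309)
2281^32 ≡ 5368^2 = 28815424 ≡ 3346 (mod 7309)
2281^64 ≡ 3346^2 = 11195716 ≡ 5637 (mod 7309)
2281^128 ≡ 5637^2 = 31775769 ≡ 3546 (mod 7309)
2281^256 ≡ 3546^2 = 12574116 ≡ 2636 (mod 7309)
2281^492 = 2281^256 · 2281^128 · 2281^64 · 2281^32 · 2281^8 · 2281^4 ≡ 2636 · 3546 · 5637 · 3346 · 5263 · 7168 (mod 7309).
Accumulate the product:
2636 · 3546 = 9347256 ≡ 6354
6354 · 5637 = 35817498 ≡ 3398
3398 · 3346 = 11369708 ≡ 4213
4213 · 5263 = 22173019 ≡ 4822
4822 · 7168 = 34564096 ≡ 7144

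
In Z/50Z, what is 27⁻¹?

By the extended Euclidean algorithm:
50 = 1×27 + 23
27 = 1×23 + 4
23 = 5×4 + 3
4 = 1×3 + 1
3 = 3×1 + 0
gcd(27, 50) = 1, so the inverse exists.
Bézout: 1 = −7×50 + 13×27.
So 27⁻¹ ≡ 13 (mod 50).

13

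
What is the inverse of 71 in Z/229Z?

Apply the Euclidean algorithm and back-substitute:
229 = 3*71 + 16
71 = 4*16 + 7
16 = 2*7 + 2
7 = 3*2 + 1
2 = 2*1 + 0
gcd(71, 229) = 1, so the inverse exists.
Back-substitute for 1:
1 = 1*7 − 3*2
  = −3*16 + 7*7
  = 7*71 − 31*16
  = −31*229 + 100*71
So 71⁻¹ ≡ 100 (mod 229).

100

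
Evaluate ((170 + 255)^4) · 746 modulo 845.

305

170 + 255 = 425
(425)^4 ≡ 620 (mod 845)
620 · 746 = 462520 ≡ 305 (mod 845)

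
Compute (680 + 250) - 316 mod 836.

680 + 250 = 930 ≡ 94 (mod 836)
94 - 316 = -222 ≡ 614 (mod 836)

614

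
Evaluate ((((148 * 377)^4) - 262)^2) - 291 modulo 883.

80

148 * 377 = 55796 ≡ 167 (mod 883)
(167)^4 ≡ 473 (mod 883)
473 - 262 = 211
(211)^2 ≡ 371 (mod 883)
371 - 291 = 80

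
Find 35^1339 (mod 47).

1339 in binary is 10100111011, i.e. 1339 = 1024 + 256 + 32 + 16 + 8 + 2 + 1.
35^1 ≡ 35 (mod 47)
35^2 ≡ 35^2 = 1225 ≡ 3 (mod 47)
35^4 ≡ 3^2 = 9 (mod 47)
35^8 ≡ 9^2 = 81 ≡ 34 (mod 47)
35^16 ≡ 34^2 = 1156 ≡ 28 (mod 47)
35^32 ≡ 28^2 = 784 ≡ 32 (mod 47)
35^64 ≡ 32^2 = 1024 ≡ 37 (mod 47)
35^128 ≡ 37^2 = 1369 ≡ 6 (mod 47)
35^256 ≡ 6^2 = 36 (mod 47)
35^512 ≡ 36^2 = 1296 ≡ 27 (mod 47)
35^1024 ≡ 27^2 = 729 ≡ 24 (mod 47)
35^1339 = 35^1024 · 35^256 · 35^32 · 35^16 · 35^8 · 35^2 · 35^1 ≡ 24 · 36 · 32 · 28 · 34 · 3 · 35 (mod 47).
Accumulate the product:
24 · 36 = 864 ≡ 18
18 · 32 = 576 ≡ 12
12 · 28 = 336 ≡ 7
7 · 34 = 238 ≡ 3
3 · 3 = 9
9 · 35 = 315 ≡ 33

33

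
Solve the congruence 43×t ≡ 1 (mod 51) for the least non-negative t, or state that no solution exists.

gcd(43, 51) = 1, so a unique solution mod 51 exists.
43⁻¹ ≡ 19 (mod 51).
t ≡ 19×1 ≡ 19 (mod 51).

19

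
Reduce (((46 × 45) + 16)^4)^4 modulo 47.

46 × 45 = 2070 ≡ 2 (mod 47)
2 + 16 = 18
(18)^4 ≡ 25 (mod 47)
(25)^4 ≡ 8 (mod 47)

8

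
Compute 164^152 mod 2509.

Compute successive squares:
152 in binary is 10011000, i.e. 152 = 128 + 16 + 8.
164^1 ≡ 164 (mod 2509)
164^2 ≡ 164^2 = 26896 ≡ 1806 (mod 2509)
164^4 ≡ 1806^2 = 3261636 ≡ 2445 (mod 2509)
164^8 ≡ 2445^2 = 5978025 ≡ 1587 (mod 2509)
164^16 ≡ 1587^2 = 2518569 ≡ 2042 (mod 2509)
164^32 ≡ 2042^2 = 4169764 ≡ 2315 (mod 2509)
164^64 ≡ 2315^2 = 5359225 ≡ 1 (mod 2509)
164^128 ≡ 1^2 = 1 (mod 2509)
164^152 = 164^128 * 164^16 * 164^8 ≡ 1 * 2042 * 1587 (mod 2509).
Accumulate the product:
1 * 2042 = 2042
2042 * 1587 = 3240654 ≡ 1535

1535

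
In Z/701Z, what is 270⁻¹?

283

Run the extended Euclidean algorithm:
701 = 2·270 + 161
270 = 1·161 + 109
161 = 1·109 + 52
109 = 2·52 + 5
52 = 10·5 + 2
5 = 2·2 + 1
2 = 2·1 + 0
gcd(270, 701) = 1, so the inverse exists.
Bézout: 1 = −109·701 + 283·270.
So 270⁻¹ ≡ 283 (mod 701).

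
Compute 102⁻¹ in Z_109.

31

By the extended Euclidean algorithm:
109 = 1×102 + 7
102 = 14×7 + 4
7 = 1×4 + 3
4 = 1×3 + 1
3 = 3×1 + 0
gcd(102, 109) = 1, so the inverse exists.
Back-substitute for 1:
1 = 1×4 − 1×3
  = −1×7 + 2×4
  = 2×102 − 29×7
  = −29×109 + 31×102
So 102⁻¹ ≡ 31 (mod 109).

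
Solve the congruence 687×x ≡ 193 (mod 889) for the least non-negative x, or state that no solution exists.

gcd(687, 889) = 1, so a unique solution mod 889 exists.
687⁻¹ ≡ 22 (mod 889).
x ≡ 22×193 ≡ 690 (mod 889).

690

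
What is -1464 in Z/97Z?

-1464 = -16·97 + 88, so -1464 ≡ 88 (mod 97).

88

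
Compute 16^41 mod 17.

41 in binary is 101001, i.e. 41 = 32 + 8 + 1.
16^1 ≡ 16 (mod 17)
16^2 ≡ 16^2 = 256 ≡ 1 (mod 17)
16^4 ≡ 1^2 = 1 (mod 17)
16^8 ≡ 1^2 = 1 (mod 17)
16^16 ≡ 1^2 = 1 (mod 17)
16^32 ≡ 1^2 = 1 (mod 17)
16^41 = 16^32 * 16^8 * 16^1 ≡ 1 * 1 * 16 (mod 17).
Accumulate the product:
1 * 1 = 1
1 * 16 = 16

16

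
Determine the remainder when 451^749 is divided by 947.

Using repeated squaring:
451^1 ≡ 451 (mod 947)
451^2 ≡ 451^2 = 203401 ≡ 743 (mod 947)
451^4 ≡ 743^2 = 552049 ≡ 895 (mod 947)
451^8 ≡ 895^2 = 801025 ≡ 810 (mod 947)
451^16 ≡ 810^2 = 656100 ≡ 776 (mod 947)
451^32 ≡ 776^2 = 602176 ≡ 831 (mod 947)
451^64 ≡ 831^2 = 690561 ≡ 198 (mod 947)
451^128 ≡ 198^2 = 39204 ≡ 377 (mod 947)
451^256 ≡ 377^2 = 142129 ≡ 79 (mod 947)
451^512 ≡ 79^2 = 6241 ≡ 559 (mod 947)
451^749 = 451^512 * 451^128 * 451^64 * 451^32 * 451^8 * 451^4 * 451^1 ≡ 559 * 377 * 198 * 831 * 810 * 895 * 451 (mod 947).
Accumulate the product:
559 * 377 = 210743 ≡ 509
509 * 198 = 100782 ≡ 400
400 * 831 = 332400 ≡ 3
3 * 810 = 2430 ≡ 536
536 * 895 = 479720 ≡ 538
538 * 451 = 242638 ≡ 206

206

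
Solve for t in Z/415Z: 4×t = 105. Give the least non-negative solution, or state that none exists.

gcd(4, 415) = 1, so a unique solution mod 415 exists.
4⁻¹ ≡ 104 (mod 415).
t ≡ 104×105 ≡ 130 (mod 415).

130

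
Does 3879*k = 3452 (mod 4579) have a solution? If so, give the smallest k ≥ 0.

gcd(3879, 4579) = 1, so a unique solution mod 4579 exists.
3879⁻¹ ≡ 3395 (mod 4579).
k ≡ 3395*3452 ≡ 1879 (mod 4579).

1879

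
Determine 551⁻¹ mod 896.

896 = 1*551 + 345
551 = 1*345 + 206
345 = 1*206 + 139
206 = 1*139 + 67
139 = 2*67 + 5
67 = 13*5 + 2
5 = 2*2 + 1
2 = 2*1 + 0
gcd(551, 896) = 1, so the inverse exists.
Bézout: 1 = 222*896 − 361*551.
So 551⁻¹ ≡ −361 ≡ 535 (mod 896).

535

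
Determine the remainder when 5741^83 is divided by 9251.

5741^1 ≡ 5741 (mod 9251)
5741^2 ≡ 5741^2 = 32959081 ≡ 7019 (mod 9251)
5741^4 ≡ 7019^2 = 49266361 ≡ 4786 (mod 9251)
5741^8 ≡ 4786^2 = 22905796 ≡ 320 (mod 9251)
5741^16 ≡ 320^2 = 102400 ≡ 639 (mod 9251)
5741^32 ≡ 639^2 = 408321 ≡ 1277 (mod 9251)
5741^64 ≡ 1277^2 = 1630729 ≡ 2553 (mod 9251)
5741^83 = 5741^64 * 5741^16 * 5741^2 * 5741^1 ≡ 2553 * 639 * 7019 * 5741 (mod 9251).
Accumulate the product:
2553 * 639 = 1631367 ≡ 3191
3191 * 7019 = 22397629 ≡ 958
958 * 5741 = 5499878 ≡ 4784

4784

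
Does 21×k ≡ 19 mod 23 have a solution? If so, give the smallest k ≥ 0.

2

gcd(21, 23) = 1, so a unique solution mod 23 exists.
21⁻¹ ≡ 11 (mod 23).
k ≡ 11×19 ≡ 2 (mod 23).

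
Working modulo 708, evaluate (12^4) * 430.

636

(12)^4 ≡ 204 (mod 708)
204 * 430 = 87720 ≡ 636 (mod 708)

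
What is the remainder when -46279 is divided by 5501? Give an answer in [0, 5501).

-46279 = -9·5501 + 3230, so -46279 ≡ 3230 (mod 5501).

3230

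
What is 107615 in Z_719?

107615 = 149*719 + 484, so 107615 ≡ 484 (mod 719).

484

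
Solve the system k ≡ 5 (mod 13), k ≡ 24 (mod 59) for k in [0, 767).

13⁻¹ mod 59: 13·50 ≡ 1 (mod 59), so 13⁻¹ ≡ 50.
k = 5 + 13·((24 − 5)·50 mod 59) = 5 + 13·6 = 83.

83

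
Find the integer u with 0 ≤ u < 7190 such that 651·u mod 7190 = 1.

2231

Run the extended Euclidean algorithm:
7190 = 11·651 + 29
651 = 22·29 + 13
29 = 2·13 + 3
13 = 4·3 + 1
3 = 3·1 + 0
gcd(651, 7190) = 1, so the inverse exists.
Bézout: 1 = −202·7190 + 2231·651.
So 651⁻¹ ≡ 2231 (mod 7190).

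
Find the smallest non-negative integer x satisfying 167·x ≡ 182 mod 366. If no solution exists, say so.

286

gcd(167, 366) = 1, so a unique solution mod 366 exists.
167⁻¹ ≡ 263 (mod 366).
x ≡ 263·182 ≡ 286 (mod 366).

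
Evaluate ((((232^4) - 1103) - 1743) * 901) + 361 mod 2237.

(232)^4 ≡ 600 (mod 2237)
600 - 1103 = -503 ≡ 1734 (mod 2237)
1734 - 1743 = -9 ≡ 2228 (mod 2237)
2228 * 901 = 2007428 ≡ 839 (mod 2237)
839 + 361 = 1200

1200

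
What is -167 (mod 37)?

18

-167 = -5*37 + 18, so -167 ≡ 18 (mod 37).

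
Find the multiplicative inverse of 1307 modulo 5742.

5351

5742 = 4*1307 + 514
1307 = 2*514 + 279
514 = 1*279 + 235
279 = 1*235 + 44
235 = 5*44 + 15
44 = 2*15 + 14
15 = 1*14 + 1
14 = 14*1 + 0
gcd(1307, 5742) = 1, so the inverse exists.
Bézout: 1 = 89*5742 − 391*1307.
So 1307⁻¹ ≡ −391 ≡ 5351 (mod 5742).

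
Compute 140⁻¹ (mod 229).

18

By the extended Euclidean algorithm:
229 = 1*140 + 89
140 = 1*89 + 51
89 = 1*51 + 38
51 = 1*38 + 13
38 = 2*13 + 12
13 = 1*12 + 1
12 = 12*1 + 0
gcd(140, 229) = 1, so the inverse exists.
Back-substitute for 1:
1 = 1*13 − 1*12
  = −1*38 + 3*13
  = 3*51 − 4*38
  = −4*89 + 7*51
  = 7*140 − 11*89
  = −11*229 + 18*140
So 140⁻¹ ≡ 18 (mod 229).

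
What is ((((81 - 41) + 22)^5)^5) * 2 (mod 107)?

77

81 - 41 = 40
40 + 22 = 62
(62)^5 ≡ 9 (mod 107)
(9)^5 ≡ 92 (mod 107)
92 * 2 = 184 ≡ 77 (mod 107)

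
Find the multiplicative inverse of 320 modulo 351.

317

351 = 1*320 + 31
320 = 10*31 + 10
31 = 3*10 + 1
10 = 10*1 + 0
gcd(320, 351) = 1, so the inverse exists.
Bézout: 1 = 31*351 − 34*320.
So 320⁻¹ ≡ −34 ≡ 317 (mod 351).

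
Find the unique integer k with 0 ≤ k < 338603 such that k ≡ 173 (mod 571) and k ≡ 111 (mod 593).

278821

571⁻¹ mod 593: 571·566 ≡ 1 (mod 593), so 571⁻¹ ≡ 566.
k = 173 + 571·((111 − 173)·566 mod 593) = 173 + 571·488 = 278821.
Check: 278821 mod 571 = 173, 278821 mod 593 = 111. ✓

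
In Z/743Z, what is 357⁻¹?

743 = 2×357 + 29
357 = 12×29 + 9
29 = 3×9 + 2
9 = 4×2 + 1
2 = 2×1 + 0
gcd(357, 743) = 1, so the inverse exists.
Bézout: 1 = −160×743 + 333×357.
So 357⁻¹ ≡ 333 (mod 743).

333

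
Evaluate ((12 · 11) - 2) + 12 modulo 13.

12 · 11 = 132 ≡ 2 (mod 13)
2 - 2 = 0
0 + 12 = 12

12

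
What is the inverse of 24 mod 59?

32

Run the extended Euclidean algorithm:
59 = 2·24 + 11
24 = 2·11 + 2
11 = 5·2 + 1
2 = 2·1 + 0
gcd(24, 59) = 1, so the inverse exists.
Back-substitute for 1:
1 = 1·11 − 5·2
  = −5·24 + 11·11
  = 11·59 − 27·24
So 24⁻¹ ≡ −27 ≡ 32 (mod 59).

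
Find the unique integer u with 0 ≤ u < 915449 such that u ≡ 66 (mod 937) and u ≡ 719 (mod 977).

937⁻¹ mod 977: 937*806 ≡ 1 (mod 977), so 937⁻¹ ≡ 806.
u = 66 + 937*((719 − 66)*806 mod 977) = 66 + 937*692 = 648470.

648470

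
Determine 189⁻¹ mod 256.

149

256 = 1×189 + 67
189 = 2×67 + 55
67 = 1×55 + 12
55 = 4×12 + 7
12 = 1×7 + 5
7 = 1×5 + 2
5 = 2×2 + 1
2 = 2×1 + 0
gcd(189, 256) = 1, so the inverse exists.
Back-substitute for 1:
1 = 1×5 − 2×2
  = −2×7 + 3×5
  = 3×12 − 5×7
  = −5×55 + 23×12
  = 23×67 − 28×55
  = −28×189 + 79×67
  = 79×256 − 107×189
So 189⁻¹ ≡ −107 ≡ 149 (mod 256).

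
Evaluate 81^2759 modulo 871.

81^1 ≡ 81 (mod 871)
81^2 ≡ 81^2 = 6561 ≡ 464 (mod 871)
81^4 ≡ 464^2 = 215296 ≡ 159 (mod 871)
81^8 ≡ 159^2 = 25281 ≡ 22 (mod 871)
81^16 ≡ 22^2 = 484 (mod 871)
81^32 ≡ 484^2 = 234256 ≡ 828 (mod 871)
81^64 ≡ 828^2 = 685584 ≡ 107 (mod 871)
81^128 ≡ 107^2 = 11449 ≡ 126 (mod 871)
81^256 ≡ 126^2 = 15876 ≡ 198 (mod 871)
81^512 ≡ 198^2 = 39204 ≡ 9 (mod 871)
81^1024 ≡ 9^2 = 81 (mod 871)
81^2048 ≡ 81^2 = 6561 ≡ 464 (mod 871)
81^2759 = 81^2048 × 81^512 × 81^128 × 81^64 × 81^4 × 81^2 × 81^1 ≡ 464 × 9 × 126 × 107 × 159 × 464 × 81 (mod 871).
Accumulate the product:
464 × 9 = 4176 ≡ 692
692 × 126 = 87192 ≡ 92
92 × 107 = 9844 ≡ 263
263 × 159 = 41817 ≡ 9
9 × 464 = 4176 ≡ 692
692 × 81 = 56052 ≡ 308

308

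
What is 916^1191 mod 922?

470

By square-and-multiply:
916^1 ≡ 916 (mod 922)
916^2 ≡ 916^2 = 839056 ≡ 36 (mod 922)
916^4 ≡ 36^2 = 1296 ≡ 374 (mod 922)
916^8 ≡ 374^2 = 139876 ≡ 654 (mod 922)
916^16 ≡ 654^2 = 427716 ≡ 830 (mod 922)
916^32 ≡ 830^2 = 688900 ≡ 166 (mod 922)
916^64 ≡ 166^2 = 27556 ≡ 818 (mod 922)
916^128 ≡ 818^2 = 669124 ≡ 674 (mod 922)
916^256 ≡ 674^2 = 454276 ≡ 652 (mod 922)
916^512 ≡ 652^2 = 425104 ≡ 62 (mod 922)
916^1024 ≡ 62^2 = 3844 ≡ 156 (mod 922)
916^1191 = 916^1024 * 916^128 * 916^32 * 916^4 * 916^2 * 916^1 ≡ 156 * 674 * 166 * 374 * 36 * 916 (mod 922).
Accumulate the product:
156 * 674 = 105144 ≡ 36
36 * 166 = 5976 ≡ 444
444 * 374 = 166056 ≡ 96
96 * 36 = 3456 ≡ 690
690 * 916 = 632040 ≡ 470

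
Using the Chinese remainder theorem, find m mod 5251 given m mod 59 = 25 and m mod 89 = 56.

5040

59⁻¹ mod 89: 59*86 ≡ 1 (mod 89), so 59⁻¹ ≡ 86.
m = 25 + 59*((56 − 25)*86 mod 89) = 25 + 59*85 = 5040.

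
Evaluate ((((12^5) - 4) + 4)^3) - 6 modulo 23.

7

(12)^5 ≡ 18 (mod 23)
18 - 4 = 14
14 + 4 = 18
(18)^3 ≡ 13 (mod 23)
13 - 6 = 7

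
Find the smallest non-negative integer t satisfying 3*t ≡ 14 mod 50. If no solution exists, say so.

gcd(3, 50) = 1, so a unique solution mod 50 exists.
3⁻¹ ≡ 17 (mod 50).
t ≡ 17*14 ≡ 38 (mod 50).

38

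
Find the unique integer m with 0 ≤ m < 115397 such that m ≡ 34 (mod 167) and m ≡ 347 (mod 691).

167⁻¹ mod 691: 167·120 ≡ 1 (mod 691), so 167⁻¹ ≡ 120.
m = 34 + 167·((347 − 34)·120 mod 691) = 34 + 167·246 = 41116.

41116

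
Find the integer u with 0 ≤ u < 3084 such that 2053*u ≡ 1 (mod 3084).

685

3084 = 1*2053 + 1031
2053 = 1*1031 + 1022
1031 = 1*1022 + 9
1022 = 113*9 + 5
9 = 1*5 + 4
5 = 1*4 + 1
4 = 4*1 + 0
gcd(2053, 3084) = 1, so the inverse exists.
Back-substitute for 1:
1 = 1*5 − 1*4
  = −1*9 + 2*5
  = 2*1022 − 227*9
  = −227*1031 + 229*1022
  = 229*2053 − 456*1031
  = −456*3084 + 685*2053
So 2053⁻¹ ≡ 685 (mod 3084).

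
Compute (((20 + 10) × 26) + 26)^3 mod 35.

1

20 + 10 = 30
30 × 26 = 780 ≡ 10 (mod 35)
10 + 26 = 36 ≡ 1 (mod 35)
(1)^3 ≡ 1 (mod 35)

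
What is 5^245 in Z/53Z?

245 in binary is 11110101, i.e. 245 = 128 + 64 + 32 + 16 + 4 + 1.
5^1 ≡ 5 (mod 53)
5^2 ≡ 5^2 = 25 (mod 53)
5^4 ≡ 25^2 = 625 ≡ 42 (mod 53)
5^8 ≡ 42^2 = 1764 ≡ 15 (mod 53)
5^16 ≡ 15^2 = 225 ≡ 13 (mod 53)
5^32 ≡ 13^2 = 169 ≡ 10 (mod 53)
5^64 ≡ 10^2 = 100 ≡ 47 (mod 53)
5^128 ≡ 47^2 = 2209 ≡ 36 (mod 53)
5^245 = 5^128 · 5^64 · 5^32 · 5^16 · 5^4 · 5^1 ≡ 36 · 47 · 10 · 13 · 42 · 5 (mod 53).
Accumulate the product:
36 · 47 = 1692 ≡ 49
49 · 10 = 490 ≡ 13
13 · 13 = 169 ≡ 10
10 · 42 = 420 ≡ 49
49 · 5 = 245 ≡ 33

33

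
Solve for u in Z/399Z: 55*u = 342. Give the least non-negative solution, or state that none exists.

57

gcd(55, 399) = 1, so a unique solution mod 399 exists.
55⁻¹ ≡ 370 (mod 399).
u ≡ 370*342 ≡ 57 (mod 399).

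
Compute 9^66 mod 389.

193

66 in binary is 1000010, i.e. 66 = 64 + 2.
9^1 ≡ 9 (mod 389)
9^2 ≡ 9^2 = 81 (mod 389)
9^4 ≡ 81^2 = 6561 ≡ 337 (mod 389)
9^8 ≡ 337^2 = 113569 ≡ 370 (mod 389)
9^16 ≡ 370^2 = 136900 ≡ 361 (mod 389)
9^32 ≡ 361^2 = 130321 ≡ 6 (mod 389)
9^64 ≡ 6^2 = 36 (mod 389)
9^66 = 9^64 * 9^2 ≡ 36 * 81 (mod 389).
36 * 81 = 2916 ≡ 193 (mod 389).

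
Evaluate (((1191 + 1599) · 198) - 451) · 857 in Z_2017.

508

1191 + 1599 = 2790 ≡ 773 (mod 2017)
773 · 198 = 153054 ≡ 1779 (mod 2017)
1779 - 451 = 1328
1328 · 857 = 1138096 ≡ 508 (mod 2017)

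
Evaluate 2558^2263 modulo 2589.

1694

Using repeated squaring:
2263 in binary is 100011010111, i.e. 2263 = 2048 + 128 + 64 + 16 + 4 + 2 + 1.
2558^1 ≡ 2558 (mod 2589)
2558^2 ≡ 2558^2 = 6543364 ≡ 961 (mod 2589)
2558^4 ≡ 961^2 = 923521 ≡ 1837 (mod 2589)
2558^8 ≡ 1837^2 = 3374569 ≡ 1102 (mod 2589)
2558^16 ≡ 1102^2 = 1214404 ≡ 163 (mod 2589)
2558^32 ≡ 163^2 = 26569 ≡ 679 (mod 2589)
2558^64 ≡ 679^2 = 461041 ≡ 199 (mod 2589)
2558^128 ≡ 199^2 = 39601 ≡ 766 (mod 2589)
2558^256 ≡ 766^2 = 586756 ≡ 1642 (mod 2589)
2558^512 ≡ 1642^2 = 2696164 ≡ 1015 (mod 2589)
2558^1024 ≡ 1015^2 = 1030225 ≡ 2392 (mod 2589)
2558^2048 ≡ 2392^2 = 5721664 ≡ 2563 (mod 2589)
2558^2263 = 2558^2048 * 2558^128 * 2558^64 * 2558^16 * 2558^4 * 2558^2 * 2558^1 ≡ 2563 * 766 * 199 * 163 * 1837 * 961 * 2558 (mod 2589).
Accumulate the product:
2563 * 766 = 1963258 ≡ 796
796 * 199 = 158404 ≡ 475
475 * 163 = 77425 ≡ 2344
2344 * 1837 = 4305928 ≡ 421
421 * 961 = 404581 ≡ 697
697 * 2558 = 1782926 ≡ 1694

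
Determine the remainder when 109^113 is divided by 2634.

By square-and-multiply:
109^1 ≡ 109 (mod 2634)
109^2 ≡ 109^2 = 11881 ≡ 1345 (mod 2634)
109^4 ≡ 1345^2 = 1809025 ≡ 2101 (mod 2634)
109^8 ≡ 2101^2 = 4414201 ≡ 2251 (mod 2634)
109^16 ≡ 2251^2 = 5067001 ≡ 1819 (mod 2634)
109^32 ≡ 1819^2 = 3308761 ≡ 457 (mod 2634)
109^64 ≡ 457^2 = 208849 ≡ 763 (mod 2634)
109^113 = 109^64 × 109^32 × 109^16 × 109^1 ≡ 763 × 457 × 1819 × 109 (mod 2634).
Accumulate the product:
763 × 457 = 348691 ≡ 1003
1003 × 1819 = 1824457 ≡ 1729
1729 × 109 = 188461 ≡ 1447

1447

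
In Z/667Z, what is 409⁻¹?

Run the extended Euclidean algorithm:
667 = 1·409 + 258
409 = 1·258 + 151
258 = 1·151 + 107
151 = 1·107 + 44
107 = 2·44 + 19
44 = 2·19 + 6
19 = 3·6 + 1
6 = 6·1 + 0
gcd(409, 667) = 1, so the inverse exists.
Back-substitute for 1:
1 = 1·19 − 3·6
  = −3·44 + 7·19
  = 7·107 − 17·44
  = −17·151 + 24·107
  = 24·258 − 41·151
  = −41·409 + 65·258
  = 65·667 − 106·409
So 409⁻¹ ≡ −106 ≡ 561 (mod 667).

561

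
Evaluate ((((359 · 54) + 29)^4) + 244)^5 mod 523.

359 · 54 = 19386 ≡ 35 (mod 523)
35 + 29 = 64
(64)^4 ≡ 422 (mod 523)
422 + 244 = 666 ≡ 143 (mod 523)
(143)^5 ≡ 175 (mod 523)

175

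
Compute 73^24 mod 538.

213

By square-and-multiply:
24 in binary is 11000, i.e. 24 = 16 + 8.
73^1 ≡ 73 (mod 538)
73^2 ≡ 73^2 = 5329 ≡ 487 (mod 538)
73^4 ≡ 487^2 = 237169 ≡ 449 (mod 538)
73^8 ≡ 449^2 = 201601 ≡ 389 (mod 538)
73^16 ≡ 389^2 = 151321 ≡ 143 (mod 538)
73^24 = 73^16 × 73^8 ≡ 143 × 389 (mod 538).
143 × 389 = 55627 ≡ 213 (mod 538).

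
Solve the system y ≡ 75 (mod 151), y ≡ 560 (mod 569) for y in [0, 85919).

32993

151⁻¹ mod 569: 151*309 ≡ 1 (mod 569), so 151⁻¹ ≡ 309.
y = 75 + 151*((560 − 75)*309 mod 569) = 75 + 151*218 = 32993.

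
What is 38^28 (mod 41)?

Compute successive squares:
38^1 ≡ 38 (mod 41)
38^2 ≡ 38^2 = 1444 ≡ 9 (mod 41)
38^4 ≡ 9^2 = 81 ≡ 40 (mod 41)
38^8 ≡ 40^2 = 1600 ≡ 1 (mod 41)
38^16 ≡ 1^2 = 1 (mod 41)
38^28 = 38^16 × 38^8 × 38^4 ≡ 1 × 1 × 40 (mod 41).
Accumulate the product:
1 × 1 = 1
1 × 40 = 40

40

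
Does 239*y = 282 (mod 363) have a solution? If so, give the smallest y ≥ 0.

27

gcd(239, 363) = 1, so a unique solution mod 363 exists.
239⁻¹ ≡ 161 (mod 363).
y ≡ 161*282 ≡ 27 (mod 363).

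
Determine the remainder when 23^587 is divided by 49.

587 in binary is 1001001011, i.e. 587 = 512 + 64 + 8 + 2 + 1.
23^1 ≡ 23 (mod 49)
23^2 ≡ 23^2 = 529 ≡ 39 (mod 49)
23^4 ≡ 39^2 = 1521 ≡ 2 (mod 49)
23^8 ≡ 2^2 = 4 (mod 49)
23^16 ≡ 4^2 = 16 (mod 49)
23^32 ≡ 16^2 = 256 ≡ 11 (mod 49)
23^64 ≡ 11^2 = 121 ≡ 23 (mod 49)
23^128 ≡ 23^2 = 529 ≡ 39 (mod 49)
23^256 ≡ 39^2 = 1521 ≡ 2 (mod 49)
23^512 ≡ 2^2 = 4 (mod 49)
23^587 = 23^512 * 23^64 * 23^8 * 23^2 * 23^1 ≡ 4 * 23 * 4 * 39 * 23 (mod 49).
Accumulate the product:
4 * 23 = 92 ≡ 43
43 * 4 = 172 ≡ 25
25 * 39 = 975 ≡ 44
44 * 23 = 1012 ≡ 32

32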